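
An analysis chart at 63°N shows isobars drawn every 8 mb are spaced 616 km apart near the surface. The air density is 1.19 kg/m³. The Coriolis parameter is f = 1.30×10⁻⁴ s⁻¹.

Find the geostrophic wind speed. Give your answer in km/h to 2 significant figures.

30 km/h

Pressure gradient: |∂P/∂n| = 800 Pa / 616000 m = 1.30×10⁻³ Pa/m
Geostrophic balance (pressure-gradient force = Coriolis force):
V_g = (1/(fρ)) |∂P/∂n| = 1.30×10⁻³ / (1.30×10⁻⁴ × 1.19) = 8.39 m/s
Converting: 8.39 m/s × 3.6 = 30 km/h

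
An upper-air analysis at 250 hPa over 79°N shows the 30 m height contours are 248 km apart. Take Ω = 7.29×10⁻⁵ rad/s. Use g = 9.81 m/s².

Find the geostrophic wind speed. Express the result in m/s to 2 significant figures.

8.3 m/s

Coriolis parameter at 79°N:
f = 2Ω sin φ = 2 × 7.29×10⁻⁵ × sin 79° = 1.43×10⁻⁴ s⁻¹
Height gradient: |∂Z/∂n| = 30 m / 248000 m = 1.21×10⁻⁴
On a pressure surface, geostrophic balance gives V_g = (g/f)|∂Z/∂n|:
V_g = 9.81 × 1.21×10⁻⁴ / 1.43×10⁻⁴ = 8.29 m/s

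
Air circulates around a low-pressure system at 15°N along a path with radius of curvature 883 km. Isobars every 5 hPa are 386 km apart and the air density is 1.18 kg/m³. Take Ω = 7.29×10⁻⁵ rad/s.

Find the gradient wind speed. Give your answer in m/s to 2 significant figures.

Coriolis parameter at 15°N:
f = 2Ω sin φ = 2 × 7.29×10⁻⁵ × sin 15° = 3.77×10⁻⁵ s⁻¹
Pressure gradient: |∂P/∂n| = 500 Pa / 386000 m = 1.30×10⁻³ Pa/m
Geostrophic speed: V_g = |∂P/∂n|/(fρ) = 1.30×10⁻³/(3.77×10⁻⁵ × 1.18) = 29.1 m/s
Around a low, centrifugal force acts outward with Coriolis, so pressure-gradient force balances both:
(1/ρ)|∂P/∂n| = fV + V²/R  →  V² + fR·V − fR·V_g = 0
With fR = 3.77×10⁻⁵ × 883×10³ m = 33.3 m/s:
V = [−fR + √((fR)² + 4 fR V_g)]/2 = [−33.3 + √(33.3² + 4×33.3×29.1)]/2 = 18.7 m/s
Subgeostrophic (V < V_g = 29.1 m/s), as expected around a low.

19 m/s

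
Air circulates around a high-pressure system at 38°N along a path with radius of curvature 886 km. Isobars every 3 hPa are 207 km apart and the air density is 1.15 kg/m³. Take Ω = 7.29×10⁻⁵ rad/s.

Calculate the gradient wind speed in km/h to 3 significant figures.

65.5 km/h

Coriolis parameter at 38°N:
f = 2Ω sin φ = 2 × 7.29×10⁻⁵ × sin 38° = 8.98×10⁻⁵ s⁻¹
Pressure gradient: |∂P/∂n| = 300 Pa / 207000 m = 1.45×10⁻³ Pa/m
Geostrophic speed: V_g = |∂P/∂n|/(fρ) = 1.45×10⁻³/(8.98×10⁻⁵ × 1.15) = 14.0 m/s
Around a high, pressure-gradient force acts outward with centrifugal, so Coriolis balances both:
fV = (1/ρ)|∂P/∂n| + V²/R  →  V² − fR·V + fR·V_g = 0
With fR = 8.98×10⁻⁵ × 886×10³ m = 79.5 m/s:
V = [fR − √((fR)² − 4 fR V_g)]/2 = [79.5 − √(79.5² − 4×79.5×14)]/2 = 18.2 m/s
Supergeostrophic (V > V_g = 14 m/s), as expected around a high.
Converting: 18.2 m/s × 3.6 = 65.5 km/h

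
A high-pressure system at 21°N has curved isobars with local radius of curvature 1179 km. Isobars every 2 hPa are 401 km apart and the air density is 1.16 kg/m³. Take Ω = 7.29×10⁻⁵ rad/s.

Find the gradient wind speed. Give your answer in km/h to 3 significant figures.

35.2 km/h

Coriolis parameter at 21°N:
f = 2Ω sin φ = 2 × 7.29×10⁻⁵ × sin 21° = 5.23×10⁻⁵ s⁻¹
Pressure gradient: |∂P/∂n| = 200 Pa / 401000 m = 4.99×10⁻⁴ Pa/m
Geostrophic speed: V_g = |∂P/∂n|/(fρ) = 4.99×10⁻⁴/(5.23×10⁻⁵ × 1.16) = 8.23 m/s
Around a high, pressure-gradient force acts outward with centrifugal, so Coriolis balances both:
fV = (1/ρ)|∂P/∂n| + V²/R  →  V² − fR·V + fR·V_g = 0
With fR = 5.23×10⁻⁵ × 1179×10³ m = 61.6 m/s:
V = [fR − √((fR)² − 4 fR V_g)]/2 = [61.6 − √(61.6² − 4×61.6×8.23)]/2 = 9.78 m/s
Supergeostrophic (V > V_g = 8.23 m/s), as expected around a high.
Converting: 9.78 m/s × 3.6 = 35.2 km/h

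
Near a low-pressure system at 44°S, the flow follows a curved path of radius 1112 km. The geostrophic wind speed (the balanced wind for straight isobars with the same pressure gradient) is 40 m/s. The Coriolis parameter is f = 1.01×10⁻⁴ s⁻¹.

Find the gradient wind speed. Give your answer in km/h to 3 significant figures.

113 km/h

Around a low, centrifugal force acts outward with Coriolis, so pressure-gradient force balances both:
(1/ρ)|∂P/∂n| = fV + V²/R  →  V² + fR·V − fR·V_g = 0
With fR = 1.01×10⁻⁴ × 1112×10³ m = 112 m/s:
V = [−fR + √((fR)² + 4 fR V_g)]/2 = [−112 + √(112² + 4×112×40)]/2 = 31.3 m/s
Subgeostrophic (V < V_g = 40 m/s), as expected around a low.
Converting: 31.3 m/s × 3.6 = 113 km/h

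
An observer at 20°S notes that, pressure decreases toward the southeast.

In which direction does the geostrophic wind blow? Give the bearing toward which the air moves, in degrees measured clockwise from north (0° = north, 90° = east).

The pressure-gradient force points toward the southeast (bearing 135°).
Geostrophic balance: in the Southern Hemisphere the Coriolis force deflects motion to the left, so the geostrophic wind blows 90° to the left of the pressure-gradient force (low pressure on the right).
Rotating 135° by 90° counterclockwise gives 045° — the wind blows toward the northeast.

045°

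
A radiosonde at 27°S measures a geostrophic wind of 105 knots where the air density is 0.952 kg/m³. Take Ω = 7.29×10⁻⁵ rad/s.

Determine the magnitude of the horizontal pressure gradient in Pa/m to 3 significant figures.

Coriolis parameter at 27°S:
f = 2Ω sin φ = 2 × 7.29×10⁻⁵ × sin 27° = 6.62×10⁻⁵ s⁻¹
Wind speed in SI: 105 knots = 54.0 m/s
Geostrophic balance rearranged: |∂P/∂n| = f ρ V_g
|∂P/∂n| = 6.62×10⁻⁵ × 0.952 × 54.0 = 3.40×10⁻³ Pa/m

3.40×10⁻³ Pa/m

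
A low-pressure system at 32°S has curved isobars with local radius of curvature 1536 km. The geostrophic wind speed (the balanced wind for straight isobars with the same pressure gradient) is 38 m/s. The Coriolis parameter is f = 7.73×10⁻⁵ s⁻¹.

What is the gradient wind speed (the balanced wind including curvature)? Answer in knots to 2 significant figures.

Around a low, centrifugal force acts outward with Coriolis, so pressure-gradient force balances both:
(1/ρ)|∂P/∂n| = fV + V²/R  →  V² + fR·V − fR·V_g = 0
With fR = 7.73×10⁻⁵ × 1536×10³ m = 119 m/s:
V = [−fR + √((fR)² + 4 fR V_g)]/2 = [−119 + √(119² + 4×119×38)]/2 = 30.3 m/s
Subgeostrophic (V < V_g = 38 m/s), as expected around a low.
Converting: 30.3 m/s × 1.944 = 59 knots

59 knots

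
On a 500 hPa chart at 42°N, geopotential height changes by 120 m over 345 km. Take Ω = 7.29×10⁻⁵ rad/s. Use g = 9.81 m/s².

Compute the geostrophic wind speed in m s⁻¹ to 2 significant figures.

35 m s⁻¹

Coriolis parameter at 42°N:
f = 2Ω sin φ = 2 × 7.29×10⁻⁵ × sin 42° = 9.76×10⁻⁵ s⁻¹
Height gradient: |∂Z/∂n| = 120 m / 345000 m = 3.48×10⁻⁴
On a pressure surface, geostrophic balance gives V_g = (g/f)|∂Z/∂n|:
V_g = 9.81 × 3.48×10⁻⁴ / 9.76×10⁻⁵ = 35.0 m/s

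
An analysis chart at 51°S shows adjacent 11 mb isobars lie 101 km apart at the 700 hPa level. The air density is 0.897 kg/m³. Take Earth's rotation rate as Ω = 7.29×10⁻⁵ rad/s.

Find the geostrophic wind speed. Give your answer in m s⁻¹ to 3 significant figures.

Coriolis parameter at 51°S:
f = 2Ω sin φ = 2 × 7.29×10⁻⁵ × sin 51° = 1.13×10⁻⁴ s⁻¹
Pressure gradient: |∂P/∂n| = 1100 Pa / 101000 m = 1.09×10⁻² Pa/m
Geostrophic balance (pressure-gradient force = Coriolis force):
V_g = (1/(fρ)) |∂P/∂n| = 1.09×10⁻² / (1.13×10⁻⁴ × 0.897) = 107 m/s

107 m s⁻¹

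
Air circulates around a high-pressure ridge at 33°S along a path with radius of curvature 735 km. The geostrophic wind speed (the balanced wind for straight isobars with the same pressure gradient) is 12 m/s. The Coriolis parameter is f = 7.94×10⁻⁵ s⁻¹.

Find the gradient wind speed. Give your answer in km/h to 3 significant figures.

60.8 km/h

Around a high, pressure-gradient force acts outward with centrifugal, so Coriolis balances both:
fV = (1/ρ)|∂P/∂n| + V²/R  →  V² − fR·V + fR·V_g = 0
With fR = 7.94×10⁻⁵ × 735×10³ m = 58.4 m/s:
V = [fR − √((fR)² − 4 fR V_g)]/2 = [58.4 − √(58.4² − 4×58.4×12)]/2 = 16.9 m/s
Supergeostrophic (V > V_g = 12 m/s), as expected around a high.
Converting: 16.9 m/s × 3.6 = 60.8 km/h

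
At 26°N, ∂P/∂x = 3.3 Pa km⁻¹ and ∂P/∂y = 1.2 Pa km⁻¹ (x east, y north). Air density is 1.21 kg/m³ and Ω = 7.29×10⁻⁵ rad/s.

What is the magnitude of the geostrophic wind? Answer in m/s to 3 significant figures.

45.4 m/s

Coriolis parameter at 26°N:
f = 2Ω sin φ = 2 × 7.29×10⁻⁵ × sin 26° = 6.39×10⁻⁵ s⁻¹
Component geostrophic relations (x east, y north):
u_g = −(1/(fρ)) ∂P/∂y,  v_g = (1/(fρ)) ∂P/∂x
u_g = −(1.2×10⁻³)/(6.39×10⁻⁵ × 1.21) = −15.5 m/s;  v_g = (3.3×10⁻³)/(6.39×10⁻⁵ × 1.21) = 42.7 m/s
|V_g| = √(u_g² + v_g²) = 45.4 m/s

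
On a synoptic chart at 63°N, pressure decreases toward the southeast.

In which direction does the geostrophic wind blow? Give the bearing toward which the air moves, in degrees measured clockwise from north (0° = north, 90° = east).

The pressure-gradient force points toward the southeast (bearing 135°).
Geostrophic balance: in the Northern Hemisphere the Coriolis force deflects motion to the right, so the geostrophic wind blows 90° to the right of the pressure-gradient force (low pressure on the left).
Rotating 135° by 90° clockwise gives 225° — the wind blows toward the southwest.

225°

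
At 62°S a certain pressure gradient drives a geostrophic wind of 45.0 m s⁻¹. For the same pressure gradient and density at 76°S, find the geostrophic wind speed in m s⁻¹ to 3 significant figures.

With the same pressure gradient and density, V_g ∝ 1/f ∝ 1/sin φ.
V₂ = V₁ · sin φ₁ / sin φ₂ = 45.0 × sin 62° / sin 76°
V₂ = 45.0 × 0.8829/0.9703 = 40.9 m s⁻¹

40.9 m s⁻¹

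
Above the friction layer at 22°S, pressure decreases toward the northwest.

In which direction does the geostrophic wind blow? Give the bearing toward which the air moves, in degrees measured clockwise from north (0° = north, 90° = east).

225°

The pressure-gradient force points toward the northwest (bearing 315°).
Geostrophic balance: in the Southern Hemisphere the Coriolis force deflects motion to the left, so the geostrophic wind blows 90° to the left of the pressure-gradient force (low pressure on the right).
Rotating 315° by 90° counterclockwise gives 225° — the wind blows toward the southwest.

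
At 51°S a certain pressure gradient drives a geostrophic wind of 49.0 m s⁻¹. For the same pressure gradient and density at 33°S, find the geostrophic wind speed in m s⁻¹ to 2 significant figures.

70 m s⁻¹

With the same pressure gradient and density, V_g ∝ 1/f ∝ 1/sin φ.
V₂ = V₁ · sin φ₁ / sin φ₂ = 49.0 × sin 51° / sin 33°
V₂ = 49.0 × 0.7771/0.5446 = 70 m s⁻¹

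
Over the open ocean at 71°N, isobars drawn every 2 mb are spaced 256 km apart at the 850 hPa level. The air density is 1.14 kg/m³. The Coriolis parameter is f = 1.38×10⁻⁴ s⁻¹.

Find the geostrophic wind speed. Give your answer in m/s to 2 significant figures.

Pressure gradient: |∂P/∂n| = 200 Pa / 256000 m = 7.81×10⁻⁴ Pa/m
Geostrophic balance (pressure-gradient force = Coriolis force):
V_g = (1/(fρ)) |∂P/∂n| = 7.81×10⁻⁴ / (1.38×10⁻⁴ × 1.14) = 4.97 m/s

5.0 m/s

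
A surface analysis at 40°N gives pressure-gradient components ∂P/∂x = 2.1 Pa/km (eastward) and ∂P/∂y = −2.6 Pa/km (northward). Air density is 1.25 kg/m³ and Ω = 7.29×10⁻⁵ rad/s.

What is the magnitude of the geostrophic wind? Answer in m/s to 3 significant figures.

Coriolis parameter at 40°N:
f = 2Ω sin φ = 2 × 7.29×10⁻⁵ × sin 40° = 9.37×10⁻⁵ s⁻¹
Component geostrophic relations (x east, y north):
u_g = −(1/(fρ)) ∂P/∂y,  v_g = (1/(fρ)) ∂P/∂x
u_g = −(−2.6×10⁻³)/(9.37×10⁻⁵ × 1.25) = 22.2 m/s;  v_g = (2.1×10⁻³)/(9.37×10⁻⁵ × 1.25) = 17.9 m/s
|V_g| = √(u_g² + v_g²) = 28.5 m/s

28.5 m/s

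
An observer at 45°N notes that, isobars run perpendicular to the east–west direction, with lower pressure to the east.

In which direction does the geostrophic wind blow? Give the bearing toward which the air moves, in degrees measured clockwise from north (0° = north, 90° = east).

180°

The pressure-gradient force points toward the east (bearing 090°).
Geostrophic balance: in the Northern Hemisphere the Coriolis force deflects motion to the right, so the geostrophic wind blows 90° to the right of the pressure-gradient force (low pressure on the left).
Rotating 090° by 90° clockwise gives 180° — the wind blows toward the south.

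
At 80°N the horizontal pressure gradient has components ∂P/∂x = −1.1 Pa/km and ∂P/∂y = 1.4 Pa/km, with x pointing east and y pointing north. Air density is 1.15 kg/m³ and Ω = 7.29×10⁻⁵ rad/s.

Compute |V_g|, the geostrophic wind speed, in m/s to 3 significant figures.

10.8 m/s

Coriolis parameter at 80°N:
f = 2Ω sin φ = 2 × 7.29×10⁻⁵ × sin 80° = 1.44×10⁻⁴ s⁻¹
Component geostrophic relations (x east, y north):
u_g = −(1/(fρ)) ∂P/∂y,  v_g = (1/(fρ)) ∂P/∂x
u_g = −(1.4×10⁻³)/(1.44×10⁻⁴ × 1.15) = −8.48 m/s;  v_g = (−1.1×10⁻³)/(1.44×10⁻⁴ × 1.15) = −6.66 m/s
|V_g| = √(u_g² + v_g²) = 10.8 m/s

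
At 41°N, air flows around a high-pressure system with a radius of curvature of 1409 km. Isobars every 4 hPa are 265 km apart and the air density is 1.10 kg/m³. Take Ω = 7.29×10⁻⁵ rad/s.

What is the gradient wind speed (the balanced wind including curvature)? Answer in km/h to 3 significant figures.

Coriolis parameter at 41°N:
f = 2Ω sin φ = 2 × 7.29×10⁻⁵ × sin 41° = 9.57×10⁻⁵ s⁻¹
Pressure gradient: |∂P/∂n| = 400 Pa / 265000 m = 1.51×10⁻³ Pa/m
Geostrophic speed: V_g = |∂P/∂n|/(fρ) = 1.51×10⁻³/(9.57×10⁻⁵ × 1.10) = 14.3 m/s
Around a high, pressure-gradient force acts outward with centrifugal, so Coriolis balances both:
fV = (1/ρ)|∂P/∂n| + V²/R  →  V² − fR·V + fR·V_g = 0
With fR = 9.57×10⁻⁵ × 1409×10³ m = 135 m/s:
V = [fR − √((fR)² − 4 fR V_g)]/2 = [135 − √(135² − 4×135×14.3)]/2 = 16.3 m/s
Supergeostrophic (V > V_g = 14.3 m/s), as expected around a high.
Converting: 16.3 m/s × 3.6 = 58.8 km/h

58.8 km/h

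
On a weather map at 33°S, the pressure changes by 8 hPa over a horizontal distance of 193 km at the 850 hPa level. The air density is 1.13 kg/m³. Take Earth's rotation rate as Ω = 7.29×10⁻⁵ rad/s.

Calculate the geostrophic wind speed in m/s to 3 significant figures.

46.2 m/s

Coriolis parameter at 33°S:
f = 2Ω sin φ = 2 × 7.29×10⁻⁵ × sin 33° = 7.94×10⁻⁵ s⁻¹
Pressure gradient: |∂P/∂n| = 800 Pa / 193000 m = 4.15×10⁻³ Pa/m
Geostrophic balance (pressure-gradient force = Coriolis force):
V_g = (1/(fρ)) |∂P/∂n| = 4.15×10⁻³ / (7.94×10⁻⁵ × 1.13) = 46.2 m/s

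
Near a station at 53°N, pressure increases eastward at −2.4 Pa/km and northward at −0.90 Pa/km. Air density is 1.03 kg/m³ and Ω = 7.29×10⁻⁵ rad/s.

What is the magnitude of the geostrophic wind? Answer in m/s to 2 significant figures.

21 m/s

Coriolis parameter at 53°N:
f = 2Ω sin φ = 2 × 7.29×10⁻⁵ × sin 53° = 1.16×10⁻⁴ s⁻¹
Component geostrophic relations (x east, y north):
u_g = −(1/(fρ)) ∂P/∂y,  v_g = (1/(fρ)) ∂P/∂x
u_g = −(−0.90×10⁻³)/(1.16×10⁻⁴ × 1.03) = 7.50 m/s;  v_g = (−2.4×10⁻³)/(1.16×10⁻⁴ × 1.03) = −20.0 m/s
|V_g| = √(u_g² + v_g²) = 21.4 m/s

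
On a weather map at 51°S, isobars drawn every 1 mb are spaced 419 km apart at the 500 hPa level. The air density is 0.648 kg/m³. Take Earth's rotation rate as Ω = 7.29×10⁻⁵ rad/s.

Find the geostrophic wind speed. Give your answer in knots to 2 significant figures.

Coriolis parameter at 51°S:
f = 2Ω sin φ = 2 × 7.29×10⁻⁵ × sin 51° = 1.13×10⁻⁴ s⁻¹
Pressure gradient: |∂P/∂n| = 100 Pa / 419000 m = 2.39×10⁻⁴ Pa/m
Geostrophic balance (pressure-gradient force = Coriolis force):
V_g = (1/(fρ)) |∂P/∂n| = 2.39×10⁻⁴ / (1.13×10⁻⁴ × 0.648) = 3.25 m/s
Converting: 3.25 m/s × 1.944 = 6.3 knots

6.3 knots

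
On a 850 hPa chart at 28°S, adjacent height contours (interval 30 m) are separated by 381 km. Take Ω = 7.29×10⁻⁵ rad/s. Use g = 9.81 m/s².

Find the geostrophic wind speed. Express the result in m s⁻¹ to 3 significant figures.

Coriolis parameter at 28°S:
f = 2Ω sin φ = 2 × 7.29×10⁻⁵ × sin 28° = 6.84×10⁻⁵ s⁻¹
Height gradient: |∂Z/∂n| = 30 m / 381000 m = 7.87×10⁻⁵
On a pressure surface, geostrophic balance gives V_g = (g/f)|∂Z/∂n|:
V_g = 9.81 × 7.87×10⁻⁵ / 6.84×10⁻⁵ = 11.3 m/s

11.3 m s⁻¹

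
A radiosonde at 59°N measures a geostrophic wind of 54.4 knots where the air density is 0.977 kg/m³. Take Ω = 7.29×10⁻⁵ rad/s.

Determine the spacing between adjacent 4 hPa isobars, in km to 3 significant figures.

Coriolis parameter at 59°N:
f = 2Ω sin φ = 2 × 7.29×10⁻⁵ × sin 59° = 1.25×10⁻⁴ s⁻¹
Wind speed in SI: 54.4 knots = 28.0 m/s
Geostrophic balance rearranged: |∂P/∂n| = f ρ V_g
|∂P/∂n| = 1.25×10⁻⁴ × 0.977 × 28.0 = 3.42×10⁻³ Pa/m
Isobar spacing: Δn = ΔP/|∂P/∂n| = 400 Pa / 3.42×10⁻³ Pa/m = 117059 m ≈ 117 km

117 km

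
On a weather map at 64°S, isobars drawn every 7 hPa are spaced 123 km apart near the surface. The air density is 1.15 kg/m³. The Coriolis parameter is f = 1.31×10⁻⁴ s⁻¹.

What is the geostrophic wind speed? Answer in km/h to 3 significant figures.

136 km/h

Pressure gradient: |∂P/∂n| = 700 Pa / 123000 m = 5.69×10⁻³ Pa/m
Geostrophic balance (pressure-gradient force = Coriolis force):
V_g = (1/(fρ)) |∂P/∂n| = 5.69×10⁻³ / (1.31×10⁻⁴ × 1.15) = 37.8 m/s
Converting: 37.8 m/s × 3.6 = 136 km/h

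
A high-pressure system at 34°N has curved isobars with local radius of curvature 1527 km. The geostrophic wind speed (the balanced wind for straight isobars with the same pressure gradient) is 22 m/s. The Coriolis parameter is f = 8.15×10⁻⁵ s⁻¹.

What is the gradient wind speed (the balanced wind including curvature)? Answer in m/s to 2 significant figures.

Around a high, pressure-gradient force acts outward with centrifugal, so Coriolis balances both:
fV = (1/ρ)|∂P/∂n| + V²/R  →  V² − fR·V + fR·V_g = 0
With fR = 8.15×10⁻⁵ × 1527×10³ m = 124 m/s:
V = [fR − √((fR)² − 4 fR V_g)]/2 = [124 − √(124² − 4×124×22)]/2 = 28.5 m/s
Supergeostrophic (V > V_g = 22 m/s), as expected around a high.

29 m/s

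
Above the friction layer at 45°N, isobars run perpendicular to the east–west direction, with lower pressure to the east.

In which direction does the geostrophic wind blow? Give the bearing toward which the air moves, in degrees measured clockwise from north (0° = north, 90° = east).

The pressure-gradient force points toward the east (bearing 090°).
Geostrophic balance: in the Northern Hemisphere the Coriolis force deflects motion to the right, so the geostrophic wind blows 90° to the right of the pressure-gradient force (low pressure on the left).
Rotating 090° by 90° clockwise gives 180° — the wind blows toward the south.

180°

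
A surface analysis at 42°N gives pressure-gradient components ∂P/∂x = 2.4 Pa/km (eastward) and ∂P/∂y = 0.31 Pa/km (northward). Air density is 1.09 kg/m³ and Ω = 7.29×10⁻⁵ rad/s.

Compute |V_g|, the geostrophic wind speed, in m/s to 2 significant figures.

23 m/s

Coriolis parameter at 42°N:
f = 2Ω sin φ = 2 × 7.29×10⁻⁵ × sin 42° = 9.76×10⁻⁵ s⁻¹
Component geostrophic relations (x east, y north):
u_g = −(1/(fρ)) ∂P/∂y,  v_g = (1/(fρ)) ∂P/∂x
u_g = −(0.31×10⁻³)/(9.76×10⁻⁵ × 1.09) = −2.92 m/s;  v_g = (2.4×10⁻³)/(9.76×10⁻⁵ × 1.09) = 22.6 m/s
|V_g| = √(u_g² + v_g²) = 22.8 m/s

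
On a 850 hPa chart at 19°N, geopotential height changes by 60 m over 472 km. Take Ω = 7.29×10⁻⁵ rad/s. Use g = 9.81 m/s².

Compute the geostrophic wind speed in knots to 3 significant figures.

Coriolis parameter at 19°N:
f = 2Ω sin φ = 2 × 7.29×10⁻⁵ × sin 19° = 4.75×10⁻⁵ s⁻¹
Height gradient: |∂Z/∂n| = 60 m / 472000 m = 1.27×10⁻⁴
On a pressure surface, geostrophic balance gives V_g = (g/f)|∂Z/∂n|:
V_g = 9.81 × 1.27×10⁻⁴ / 4.75×10⁻⁵ = 26.3 m/s
Converting: 26.3 m/s × 1.944 = 51.1 knots

51.1 knots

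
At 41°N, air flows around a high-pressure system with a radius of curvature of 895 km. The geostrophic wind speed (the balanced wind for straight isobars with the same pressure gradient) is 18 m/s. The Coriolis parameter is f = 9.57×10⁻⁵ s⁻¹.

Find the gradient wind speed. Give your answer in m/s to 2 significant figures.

Around a high, pressure-gradient force acts outward with centrifugal, so Coriolis balances both:
fV = (1/ρ)|∂P/∂n| + V²/R  →  V² − fR·V + fR·V_g = 0
With fR = 9.57×10⁻⁵ × 895×10³ m = 85.7 m/s:
V = [fR − √((fR)² − 4 fR V_g)]/2 = [85.7 − √(85.7² − 4×85.7×18)]/2 = 25.7 m/s
Supergeostrophic (V > V_g = 18 m/s), as expected around a high.

26 m/s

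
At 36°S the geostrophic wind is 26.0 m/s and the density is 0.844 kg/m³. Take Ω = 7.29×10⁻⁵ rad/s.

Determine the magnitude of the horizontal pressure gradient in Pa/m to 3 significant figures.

1.88×10⁻³ Pa/m

Coriolis parameter at 36°S:
f = 2Ω sin φ = 2 × 7.29×10⁻⁵ × sin 36° = 8.57×10⁻⁵ s⁻¹
Geostrophic balance rearranged: |∂P/∂n| = f ρ V_g
|∂P/∂n| = 8.57×10⁻⁵ × 0.844 × 26.0 = 1.88×10⁻³ Pa/m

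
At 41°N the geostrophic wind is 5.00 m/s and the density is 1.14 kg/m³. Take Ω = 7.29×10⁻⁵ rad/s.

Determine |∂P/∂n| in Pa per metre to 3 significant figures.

Coriolis parameter at 41°N:
f = 2Ω sin φ = 2 × 7.29×10⁻⁵ × sin 41° = 9.57×10⁻⁵ s⁻¹
Geostrophic balance rearranged: |∂P/∂n| = f ρ V_g
|∂P/∂n| = 9.57×10⁻⁵ × 1.14 × 5.00 = 5.45×10⁻⁴ Pa/m

5.45×10⁻⁴ Pa/m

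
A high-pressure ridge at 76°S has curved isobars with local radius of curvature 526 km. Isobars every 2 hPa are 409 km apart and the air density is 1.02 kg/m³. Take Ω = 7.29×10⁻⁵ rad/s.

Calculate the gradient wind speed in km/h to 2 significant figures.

Coriolis parameter at 76°S:
f = 2Ω sin φ = 2 × 7.29×10⁻⁵ × sin 76° = 1.41×10⁻⁴ s⁻¹
Pressure gradient: |∂P/∂n| = 200 Pa / 409000 m = 4.89×10⁻⁴ Pa/m
Geostrophic speed: V_g = |∂P/∂n|/(fρ) = 4.89×10⁻⁴/(1.41×10⁻⁴ × 1.02) = 3.39 m/s
Around a high, pressure-gradient force acts outward with centrifugal, so Coriolis balances both:
fV = (1/ρ)|∂P/∂n| + V²/R  →  V² − fR·V + fR·V_g = 0
With fR = 1.41×10⁻⁴ × 526×10³ m = 74.4 m/s:
V = [fR − √((fR)² − 4 fR V_g)]/2 = [74.4 − √(74.4² − 4×74.4×3.39)]/2 = 3.56 m/s
Supergeostrophic (V > V_g = 3.39 m/s), as expected around a high.
Converting: 3.56 m/s × 3.6 = 13 km/h

13 km/h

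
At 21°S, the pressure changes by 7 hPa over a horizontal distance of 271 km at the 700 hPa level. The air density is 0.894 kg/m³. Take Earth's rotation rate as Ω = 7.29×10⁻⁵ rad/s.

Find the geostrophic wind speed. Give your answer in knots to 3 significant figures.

Coriolis parameter at 21°S:
f = 2Ω sin φ = 2 × 7.29×10⁻⁵ × sin 21° = 5.23×10⁻⁵ s⁻¹
Pressure gradient: |∂P/∂n| = 700 Pa / 271000 m = 2.58×10⁻³ Pa/m
Geostrophic balance (pressure-gradient force = Coriolis force):
V_g = (1/(fρ)) |∂P/∂n| = 2.58×10⁻³ / (5.23×10⁻⁵ × 0.894) = 55.3 m/s
Converting: 55.3 m/s × 1.944 = 107 knots

107 knots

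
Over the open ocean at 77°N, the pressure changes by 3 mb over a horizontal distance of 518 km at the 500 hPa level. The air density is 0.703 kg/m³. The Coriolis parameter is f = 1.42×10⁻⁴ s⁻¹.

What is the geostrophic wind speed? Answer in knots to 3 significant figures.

Pressure gradient: |∂P/∂n| = 300 Pa / 518000 m = 5.79×10⁻⁴ Pa/m
Geostrophic balance (pressure-gradient force = Coriolis force):
V_g = (1/(fρ)) |∂P/∂n| = 5.79×10⁻⁴ / (1.42×10⁻⁴ × 0.703) = 5.80 m/s
Converting: 5.80 m/s × 1.944 = 11.3 knots

11.3 knots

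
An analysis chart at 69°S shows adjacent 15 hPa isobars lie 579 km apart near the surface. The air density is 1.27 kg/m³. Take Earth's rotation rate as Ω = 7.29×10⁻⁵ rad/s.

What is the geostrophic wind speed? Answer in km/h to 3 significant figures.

54.0 km/h

Coriolis parameter at 69°S:
f = 2Ω sin φ = 2 × 7.29×10⁻⁵ × sin 69° = 1.36×10⁻⁴ s⁻¹
Pressure gradient: |∂P/∂n| = 1500 Pa / 579000 m = 2.59×10⁻³ Pa/m
Geostrophic balance (pressure-gradient force = Coriolis force):
V_g = (1/(fρ)) |∂P/∂n| = 2.59×10⁻³ / (1.36×10⁻⁴ × 1.27) = 15.0 m/s
Converting: 15.0 m/s × 3.6 = 54.0 km/h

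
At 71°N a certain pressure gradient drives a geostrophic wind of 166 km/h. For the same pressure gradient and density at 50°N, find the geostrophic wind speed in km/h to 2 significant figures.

200 km/h

With the same pressure gradient and density, V_g ∝ 1/f ∝ 1/sin φ.
V₂ = V₁ · sin φ₁ / sin φ₂ = 166 × sin 71° / sin 50°
V₂ = 166 × 0.9455/0.7660 = 200 km/h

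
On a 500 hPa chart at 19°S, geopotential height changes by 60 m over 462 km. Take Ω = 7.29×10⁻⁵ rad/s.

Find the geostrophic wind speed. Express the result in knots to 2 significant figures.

52 knots

Coriolis parameter at 19°S:
f = 2Ω sin φ = 2 × 7.29×10⁻⁵ × sin 19° = 4.75×10⁻⁵ s⁻¹
Height gradient: |∂Z/∂n| = 60 m / 462000 m = 1.30×10⁻⁴
On a pressure surface, geostrophic balance gives V_g = (g/f)|∂Z/∂n|:
V_g = 9.81 × 1.30×10⁻⁴ / 4.75×10⁻⁵ = 26.8 m/s
Converting: 26.8 m/s × 1.944 = 52 knots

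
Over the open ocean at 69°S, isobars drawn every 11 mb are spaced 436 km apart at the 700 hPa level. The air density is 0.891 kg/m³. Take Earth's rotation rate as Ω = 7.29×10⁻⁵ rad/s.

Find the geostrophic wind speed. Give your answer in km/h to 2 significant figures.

Coriolis parameter at 69°S:
f = 2Ω sin φ = 2 × 7.29×10⁻⁵ × sin 69° = 1.36×10⁻⁴ s⁻¹
Pressure gradient: |∂P/∂n| = 1100 Pa / 436000 m = 2.52×10⁻³ Pa/m
Geostrophic balance (pressure-gradient force = Coriolis force):
V_g = (1/(fρ)) |∂P/∂n| = 2.52×10⁻³ / (1.36×10⁻⁴ × 0.891) = 20.8 m/s
Converting: 20.8 m/s × 3.6 = 75 km/h

75 km/h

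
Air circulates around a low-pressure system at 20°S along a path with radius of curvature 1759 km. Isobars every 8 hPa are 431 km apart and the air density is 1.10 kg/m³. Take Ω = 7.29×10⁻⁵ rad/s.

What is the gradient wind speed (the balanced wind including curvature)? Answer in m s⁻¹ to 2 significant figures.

Coriolis parameter at 20°S:
f = 2Ω sin φ = 2 × 7.29×10⁻⁵ × sin 20° = 4.99×10⁻⁵ s⁻¹
Pressure gradient: |∂P/∂n| = 800 Pa / 431000 m = 1.86×10⁻³ Pa/m
Geostrophic speed: V_g = |∂P/∂n|/(fρ) = 1.86×10⁻³/(4.99×10⁻⁵ × 1.10) = 33.8 m/s
Around a low, centrifugal force acts outward with Coriolis, so pressure-gradient force balances both:
(1/ρ)|∂P/∂n| = fV + V²/R  →  V² + fR·V − fR·V_g = 0
With fR = 4.99×10⁻⁵ × 1759×10³ m = 87.7 m/s:
V = [−fR + √((fR)² + 4 fR V_g)]/2 = [−87.7 + √(87.7² + 4×87.7×33.8)]/2 = 26.1 m/s
Subgeostrophic (V < V_g = 33.8 m/s), as expected around a low.

26 m s⁻¹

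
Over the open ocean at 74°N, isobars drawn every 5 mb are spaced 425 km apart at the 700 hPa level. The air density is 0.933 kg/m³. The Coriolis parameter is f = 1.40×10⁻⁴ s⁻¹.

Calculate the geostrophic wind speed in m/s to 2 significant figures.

Pressure gradient: |∂P/∂n| = 500 Pa / 425000 m = 1.18×10⁻³ Pa/m
Geostrophic balance (pressure-gradient force = Coriolis force):
V_g = (1/(fρ)) |∂P/∂n| = 1.18×10⁻³ / (1.40×10⁻⁴ × 0.933) = 9.01 m/s

9.0 m/s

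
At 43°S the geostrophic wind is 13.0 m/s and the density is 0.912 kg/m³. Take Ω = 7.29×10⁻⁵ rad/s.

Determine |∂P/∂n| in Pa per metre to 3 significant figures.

1.18×10⁻³ Pa/m

Coriolis parameter at 43°S:
f = 2Ω sin φ = 2 × 7.29×10⁻⁵ × sin 43° = 9.94×10⁻⁵ s⁻¹
Geostrophic balance rearranged: |∂P/∂n| = f ρ V_g
|∂P/∂n| = 9.94×10⁻⁵ × 0.912 × 13.0 = 1.18×10⁻³ Pa/m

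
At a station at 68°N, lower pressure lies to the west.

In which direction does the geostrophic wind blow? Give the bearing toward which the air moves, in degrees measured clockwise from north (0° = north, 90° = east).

000°

The pressure-gradient force points toward the west (bearing 270°).
Geostrophic balance: in the Northern Hemisphere the Coriolis force deflects motion to the right, so the geostrophic wind blows 90° to the right of the pressure-gradient force (low pressure on the left).
Rotating 270° by 90° clockwise gives 000° — the wind blows toward the north.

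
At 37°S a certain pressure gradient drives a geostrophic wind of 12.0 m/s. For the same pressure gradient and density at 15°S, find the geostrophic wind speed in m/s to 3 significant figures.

With the same pressure gradient and density, V_g ∝ 1/f ∝ 1/sin φ.
V₂ = V₁ · sin φ₁ / sin φ₂ = 12.0 × sin 37° / sin 15°
V₂ = 12.0 × 0.6018/0.2588 = 27.9 m/s

27.9 m/s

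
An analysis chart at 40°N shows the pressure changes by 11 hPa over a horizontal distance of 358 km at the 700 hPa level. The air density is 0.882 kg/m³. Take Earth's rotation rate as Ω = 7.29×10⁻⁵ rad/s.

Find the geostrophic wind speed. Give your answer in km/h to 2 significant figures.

Coriolis parameter at 40°N:
f = 2Ω sin φ = 2 × 7.29×10⁻⁵ × sin 40° = 9.37×10⁻⁵ s⁻¹
Pressure gradient: |∂P/∂n| = 1100 Pa / 358000 m = 3.07×10⁻³ Pa/m
Geostrophic balance (pressure-gradient force = Coriolis force):
V_g = (1/(fρ)) |∂P/∂n| = 3.07×10⁻³ / (9.37×10⁻⁵ × 0.882) = 37.2 m/s
Converting: 37.2 m/s × 3.6 = 130 km/h

130 km/h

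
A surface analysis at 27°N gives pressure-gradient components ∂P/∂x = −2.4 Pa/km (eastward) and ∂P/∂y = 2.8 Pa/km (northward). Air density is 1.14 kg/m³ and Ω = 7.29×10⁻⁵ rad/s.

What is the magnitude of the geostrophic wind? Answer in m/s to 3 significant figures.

48.9 m/s

Coriolis parameter at 27°N:
f = 2Ω sin φ = 2 × 7.29×10⁻⁵ × sin 27° = 6.62×10⁻⁵ s⁻¹
Component geostrophic relations (x east, y north):
u_g = −(1/(fρ)) ∂P/∂y,  v_g = (1/(fρ)) ∂P/∂x
u_g = −(2.8×10⁻³)/(6.62×10⁻⁵ × 1.14) = −37.1 m/s;  v_g = (−2.4×10⁻³)/(6.62×10⁻⁵ × 1.14) = −31.8 m/s
|V_g| = √(u_g² + v_g²) = 48.9 m/s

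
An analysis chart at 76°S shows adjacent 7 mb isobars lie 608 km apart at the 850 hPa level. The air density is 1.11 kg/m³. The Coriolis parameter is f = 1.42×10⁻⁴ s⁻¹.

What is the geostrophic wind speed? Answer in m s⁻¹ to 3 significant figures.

Pressure gradient: |∂P/∂n| = 700 Pa / 608000 m = 1.15×10⁻³ Pa/m
Geostrophic balance (pressure-gradient force = Coriolis force):
V_g = (1/(fρ)) |∂P/∂n| = 1.15×10⁻³ / (1.42×10⁻⁴ × 1.11) = 7.30 m/s

7.30 m s⁻¹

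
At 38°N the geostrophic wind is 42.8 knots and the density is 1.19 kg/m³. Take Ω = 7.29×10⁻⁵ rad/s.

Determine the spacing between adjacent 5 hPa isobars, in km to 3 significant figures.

Coriolis parameter at 38°N:
f = 2Ω sin φ = 2 × 7.29×10⁻⁵ × sin 38° = 8.98×10⁻⁵ s⁻¹
Wind speed in SI: 42.8 knots = 22.0 m/s
Geostrophic balance rearranged: |∂P/∂n| = f ρ V_g
|∂P/∂n| = 8.98×10⁻⁵ × 1.19 × 22.0 = 2.35×10⁻³ Pa/m
Isobar spacing: Δn = ΔP/|∂P/∂n| = 500 Pa / 2.35×10⁻³ Pa/m = 212589 m ≈ 213 km

213 km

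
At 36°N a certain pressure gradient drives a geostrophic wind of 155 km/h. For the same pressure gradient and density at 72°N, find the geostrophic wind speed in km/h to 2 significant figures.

96 km/h

With the same pressure gradient and density, V_g ∝ 1/f ∝ 1/sin φ.
V₂ = V₁ · sin φ₁ / sin φ₂ = 155 × sin 36° / sin 72°
V₂ = 155 × 0.5878/0.9511 = 96 km/h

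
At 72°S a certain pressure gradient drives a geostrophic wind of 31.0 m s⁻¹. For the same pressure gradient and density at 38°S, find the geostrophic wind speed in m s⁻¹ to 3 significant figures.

With the same pressure gradient and density, V_g ∝ 1/f ∝ 1/sin φ.
V₂ = V₁ · sin φ₁ / sin φ₂ = 31.0 × sin 72° / sin 38°
V₂ = 31.0 × 0.9511/0.6157 = 47.9 m s⁻¹

47.9 m s⁻¹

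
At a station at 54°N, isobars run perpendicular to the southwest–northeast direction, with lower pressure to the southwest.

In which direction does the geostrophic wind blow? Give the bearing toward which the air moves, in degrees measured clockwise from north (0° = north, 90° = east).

The pressure-gradient force points toward the southwest (bearing 225°).
Geostrophic balance: in the Northern Hemisphere the Coriolis force deflects motion to the right, so the geostrophic wind blows 90° to the right of the pressure-gradient force (low pressure on the left).
Rotating 225° by 90° clockwise gives 315° — the wind blows toward the northwest.

315°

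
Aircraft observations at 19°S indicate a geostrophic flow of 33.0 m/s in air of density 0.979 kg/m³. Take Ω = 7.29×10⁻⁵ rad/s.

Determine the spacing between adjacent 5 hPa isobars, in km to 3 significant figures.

326 km

Coriolis parameter at 19°S:
f = 2Ω sin φ = 2 × 7.29×10⁻⁵ × sin 19° = 4.75×10⁻⁵ s⁻¹
Geostrophic balance rearranged: |∂P/∂n| = f ρ V_g
|∂P/∂n| = 4.75×10⁻⁵ × 0.979 × 33.0 = 1.53×10⁻³ Pa/m
Isobar spacing: Δn = ΔP/|∂P/∂n| = 500 Pa / 1.53×10⁻³ Pa/m = 326042 m ≈ 326 km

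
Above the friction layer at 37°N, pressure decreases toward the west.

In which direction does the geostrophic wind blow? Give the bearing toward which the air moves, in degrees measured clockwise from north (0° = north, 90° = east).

The pressure-gradient force points toward the west (bearing 270°).
Geostrophic balance: in the Northern Hemisphere the Coriolis force deflects motion to the right, so the geostrophic wind blows 90° to the right of the pressure-gradient force (low pressure on the left).
Rotating 270° by 90° clockwise gives 000° — the wind blows toward the north.

000°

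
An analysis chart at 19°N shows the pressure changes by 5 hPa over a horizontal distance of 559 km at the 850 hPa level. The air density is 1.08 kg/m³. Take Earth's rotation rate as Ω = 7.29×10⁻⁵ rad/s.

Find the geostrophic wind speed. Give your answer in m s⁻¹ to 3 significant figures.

Coriolis parameter at 19°N:
f = 2Ω sin φ = 2 × 7.29×10⁻⁵ × sin 19° = 4.75×10⁻⁵ s⁻¹
Pressure gradient: |∂P/∂n| = 500 Pa / 559000 m = 8.94×10⁻⁴ Pa/m
Geostrophic balance (pressure-gradient force = Coriolis force):
V_g = (1/(fρ)) |∂P/∂n| = 8.94×10⁻⁴ / (4.75×10⁻⁵ × 1.08) = 17.4 m/s

17.4 m s⁻¹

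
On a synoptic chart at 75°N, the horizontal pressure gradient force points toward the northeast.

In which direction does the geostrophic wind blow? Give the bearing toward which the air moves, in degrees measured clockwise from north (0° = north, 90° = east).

135°

The pressure-gradient force points toward the northeast (bearing 045°).
Geostrophic balance: in the Northern Hemisphere the Coriolis force deflects motion to the right, so the geostrophic wind blows 90° to the right of the pressure-gradient force (low pressure on the left).
Rotating 045° by 90° clockwise gives 135° — the wind blows toward the southeast.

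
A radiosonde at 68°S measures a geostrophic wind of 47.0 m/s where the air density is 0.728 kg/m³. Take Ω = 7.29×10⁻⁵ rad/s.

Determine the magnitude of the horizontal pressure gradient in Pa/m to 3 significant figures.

4.63×10⁻³ Pa/m

Coriolis parameter at 68°S:
f = 2Ω sin φ = 2 × 7.29×10⁻⁵ × sin 68° = 1.35×10⁻⁴ s⁻¹
Geostrophic balance rearranged: |∂P/∂n| = f ρ V_g
|∂P/∂n| = 1.35×10⁻⁴ × 0.728 × 47.0 = 4.63×10⁻³ Pa/m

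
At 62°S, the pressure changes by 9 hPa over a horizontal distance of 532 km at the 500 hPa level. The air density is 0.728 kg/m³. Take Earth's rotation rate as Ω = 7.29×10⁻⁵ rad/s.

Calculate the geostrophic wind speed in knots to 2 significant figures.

35 knots

Coriolis parameter at 62°S:
f = 2Ω sin φ = 2 × 7.29×10⁻⁵ × sin 62° = 1.29×10⁻⁴ s⁻¹
Pressure gradient: |∂P/∂n| = 900 Pa / 532000 m = 1.69×10⁻³ Pa/m
Geostrophic balance (pressure-gradient force = Coriolis force):
V_g = (1/(fρ)) |∂P/∂n| = 1.69×10⁻³ / (1.29×10⁻⁴ × 0.728) = 18.1 m/s
Converting: 18.1 m/s × 1.944 = 35 knots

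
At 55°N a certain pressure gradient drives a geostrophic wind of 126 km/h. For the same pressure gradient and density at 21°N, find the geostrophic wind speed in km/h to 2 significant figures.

290 km/h

With the same pressure gradient and density, V_g ∝ 1/f ∝ 1/sin φ.
V₂ = V₁ · sin φ₁ / sin φ₂ = 126 × sin 55° / sin 21°
V₂ = 126 × 0.8192/0.3584 = 290 km/h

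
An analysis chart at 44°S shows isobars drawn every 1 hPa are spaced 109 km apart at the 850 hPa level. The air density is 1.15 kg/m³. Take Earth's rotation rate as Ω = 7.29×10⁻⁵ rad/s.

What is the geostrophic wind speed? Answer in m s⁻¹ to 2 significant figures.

Coriolis parameter at 44°S:
f = 2Ω sin φ = 2 × 7.29×10⁻⁵ × sin 44° = 1.01×10⁻⁴ s⁻¹
Pressure gradient: |∂P/∂n| = 100 Pa / 109000 m = 9.17×10⁻⁴ Pa/m
Geostrophic balance (pressure-gradient force = Coriolis force):
V_g = (1/(fρ)) |∂P/∂n| = 9.17×10⁻⁴ / (1.01×10⁻⁴ × 1.15) = 7.88 m/s

7.9 m s⁻¹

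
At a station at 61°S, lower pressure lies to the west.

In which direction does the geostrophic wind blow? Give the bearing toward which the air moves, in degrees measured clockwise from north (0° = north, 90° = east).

180°

The pressure-gradient force points toward the west (bearing 270°).
Geostrophic balance: in the Southern Hemisphere the Coriolis force deflects motion to the left, so the geostrophic wind blows 90° to the left of the pressure-gradient force (low pressure on the right).
Rotating 270° by 90° counterclockwise gives 180° — the wind blows toward the south.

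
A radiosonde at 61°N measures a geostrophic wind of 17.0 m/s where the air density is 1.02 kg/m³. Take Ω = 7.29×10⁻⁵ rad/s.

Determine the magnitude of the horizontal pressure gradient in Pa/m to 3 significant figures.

Coriolis parameter at 61°N:
f = 2Ω sin φ = 2 × 7.29×10⁻⁵ × sin 61° = 1.28×10⁻⁴ s⁻¹
Geostrophic balance rearranged: |∂P/∂n| = f ρ V_g
|∂P/∂n| = 1.28×10⁻⁴ × 1.02 × 17.0 = 2.21×10⁻³ Pa/m

2.21×10⁻³ Pa/m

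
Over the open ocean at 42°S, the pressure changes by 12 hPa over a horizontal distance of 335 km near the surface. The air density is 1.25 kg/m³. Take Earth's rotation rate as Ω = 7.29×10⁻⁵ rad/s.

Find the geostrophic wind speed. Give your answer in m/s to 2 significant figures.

29 m/s

Coriolis parameter at 42°S:
f = 2Ω sin φ = 2 × 7.29×10⁻⁵ × sin 42° = 9.76×10⁻⁵ s⁻¹
Pressure gradient: |∂P/∂n| = 1200 Pa / 335000 m = 3.58×10⁻³ Pa/m
Geostrophic balance (pressure-gradient force = Coriolis force):
V_g = (1/(fρ)) |∂P/∂n| = 3.58×10⁻³ / (9.76×10⁻⁵ × 1.25) = 29.4 m/s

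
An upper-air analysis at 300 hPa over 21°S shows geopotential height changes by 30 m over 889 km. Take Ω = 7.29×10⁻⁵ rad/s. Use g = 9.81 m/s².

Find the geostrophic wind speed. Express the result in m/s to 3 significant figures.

6.34 m/s

Coriolis parameter at 21°S:
f = 2Ω sin φ = 2 × 7.29×10⁻⁵ × sin 21° = 5.23×10⁻⁵ s⁻¹
Height gradient: |∂Z/∂n| = 30 m / 889000 m = 3.37×10⁻⁵
On a pressure surface, geostrophic balance gives V_g = (g/f)|∂Z/∂n|:
V_g = 9.81 × 3.37×10⁻⁵ / 5.23×10⁻⁵ = 6.34 m/s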